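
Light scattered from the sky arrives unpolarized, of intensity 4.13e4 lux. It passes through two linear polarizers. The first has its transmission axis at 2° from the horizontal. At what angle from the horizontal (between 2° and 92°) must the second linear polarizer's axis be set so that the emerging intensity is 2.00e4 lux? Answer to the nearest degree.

θ ≈ 12°

Unpolarized light through the first polarizer → I₁ = ½ I₀, now polarized at 2°.
Target fraction: 2.00e4 / 4.13e4 lux = 0.4843 of I₀.
Need I₂/I₀ = 0.4843, so cos²(θ − 2°) = 0.4843 / 0.5 = 0.9685.
θ − 2° = arccos(√0.9685) = 10.2°, giving θ ≈ 2 + 10.2 = 12.2°.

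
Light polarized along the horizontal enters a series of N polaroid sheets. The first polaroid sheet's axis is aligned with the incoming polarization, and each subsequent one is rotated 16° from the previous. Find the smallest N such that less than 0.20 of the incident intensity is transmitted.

First polarizer is aligned with the polarization: full transmission.
Each further stage multiplies by cos²(16°) = 0.924.
After N polarizers: T = 0.924^(N−1). Require T < 0.20 ⇒ N−1 > ln(0.20)/ln(0.924) = 20.37, so N−1 ≥ 21 and N = 22.
Check: N=22 gives T = 0.1903 < 0.20; N=21 gives T = 0.2059.

N = 22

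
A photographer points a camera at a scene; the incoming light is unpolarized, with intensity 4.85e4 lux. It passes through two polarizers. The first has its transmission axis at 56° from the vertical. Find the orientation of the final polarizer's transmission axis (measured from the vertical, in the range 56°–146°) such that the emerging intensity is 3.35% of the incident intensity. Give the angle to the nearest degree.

θ ≈ 131°

Unpolarized light through the first polarizer → I₁ = ½ I₀, now polarized at 56°.
Need I₂/I₀ = 0.0335, so cos²(θ − 56°) = 0.0335 / 0.5 = 0.067.
θ − 56° = arccos(√0.067) = 75.0°, giving θ ≈ 56 + 75.0 = 131.0°.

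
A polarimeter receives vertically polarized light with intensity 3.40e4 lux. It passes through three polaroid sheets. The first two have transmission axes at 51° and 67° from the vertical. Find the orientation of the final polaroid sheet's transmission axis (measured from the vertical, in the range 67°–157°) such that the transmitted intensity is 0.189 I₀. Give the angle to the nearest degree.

I₁ = I₀ cos²(51° − 0°) = I₀ cos²(51°) = 0.396 I₀.
I₂ = I₁ cos²(67° − 51°) = 0.396 I₀ · cos²(16°) = 0.366 I₀.
Need I₃/I₀ = 0.189, so cos²(θ − 67°) = 0.189 / 0.366 = 0.5165.
θ − 67° = arccos(√0.5165) = 44.1°, giving θ ≈ 67 + 44.1 = 111.1°.

θ ≈ 111°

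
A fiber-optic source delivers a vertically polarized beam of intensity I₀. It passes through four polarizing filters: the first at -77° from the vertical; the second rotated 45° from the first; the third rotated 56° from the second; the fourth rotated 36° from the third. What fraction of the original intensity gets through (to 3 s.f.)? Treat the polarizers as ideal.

≈ 0.00518 I₀

I₁ = I₀ cos²(-77° − 0°) = I₀ cos²(77°) = 0.0506 I₀.
I₂ = I₁ cos²(45°) = 0.0506 · 0.5 I₀ = 0.0253 I₀.
I₃ = I₂ cos²(56°) = 0.0253 · 0.3127 I₀ = 0.007912 I₀.
I₄ = I₃ cos²(36°) = 0.007912 · 0.6545 I₀ = 0.005178 I₀.
Transmitted fraction = 0.005178.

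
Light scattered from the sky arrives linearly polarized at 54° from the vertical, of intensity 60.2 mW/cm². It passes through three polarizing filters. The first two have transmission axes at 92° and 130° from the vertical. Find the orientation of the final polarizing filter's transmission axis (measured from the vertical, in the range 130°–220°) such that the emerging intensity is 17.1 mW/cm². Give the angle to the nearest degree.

By Malus's law, I₁ = I₀ cos²(92° − 54°) = I₀ cos²(38°) = 0.621 I₀.
I₂ = I₁ cos²(130° − 92°) = 0.621 I₀ · cos²(38°) = 0.3856 I₀.
Target fraction: 17.1 / 60.2 mW/cm² = 0.2841 of I₀.
Need I₃/I₀ = 0.2841, so cos²(θ − 130°) = 0.2841 / 0.3856 = 0.7367.
θ − 130° = arccos(√0.7367) = 30.9°, giving θ ≈ 130 + 30.9 = 160.9°.

θ ≈ 161°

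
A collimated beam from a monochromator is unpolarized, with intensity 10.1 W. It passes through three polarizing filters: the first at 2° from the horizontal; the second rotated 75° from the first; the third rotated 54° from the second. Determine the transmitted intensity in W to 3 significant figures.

I ≈ 0.117 W

Unpolarized light through the first polarizer → I₁ = 10.1 W/2 = 5.05 W, polarized at 2°.
I₂ = I₁ · cos²(75°) = 5.05 · 0.06699 = 0.3383 W.
I₃ = I₂ · cos²(54°) = 0.3383 · 0.3455 = 0.1169 W.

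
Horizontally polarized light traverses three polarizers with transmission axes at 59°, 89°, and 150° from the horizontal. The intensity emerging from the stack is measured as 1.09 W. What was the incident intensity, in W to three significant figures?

I₀ ≈ 23.3 W

By Malus's law, I₁ = I₀ cos²(59° − 0°) = I₀ cos²(59°) = 0.2653 I₀.
I₂ = I₁ cos²(89° − 59°) = 0.2653 I₀ · cos²(30°) = 0.1989 I₀.
I₃ = I₂ cos²(150° − 89°) = 0.1989 I₀ · cos²(61°) = 0.04676 I₀.
So 1.09 W = 0.04676 I₀, giving I₀ = 1.09/0.04676 = 23.31 W.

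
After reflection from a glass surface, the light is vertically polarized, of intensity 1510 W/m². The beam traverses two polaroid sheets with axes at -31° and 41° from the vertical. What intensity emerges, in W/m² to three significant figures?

I ≈ 106 W/m²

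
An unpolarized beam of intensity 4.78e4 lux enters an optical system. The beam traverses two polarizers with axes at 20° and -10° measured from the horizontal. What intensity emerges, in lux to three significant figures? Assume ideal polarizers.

Unpolarized light through the first polarizer → I₁ = 4.78e4 lux/2 = 2.39e+04 lux, polarized at 20°.
I₂ = I₁ · cos²(30°) = 2.39e+04 · 0.75 = 1.793e+04 lux.

I ≈ 1.79e4 lux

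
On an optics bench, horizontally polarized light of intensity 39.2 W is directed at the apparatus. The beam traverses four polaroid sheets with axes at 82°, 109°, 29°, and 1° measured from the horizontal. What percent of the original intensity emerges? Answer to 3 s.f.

I₁ = 39.2 W · cos²(82°) = 0.7593 W.
I₂ = I₁ · cos²(27°) = 0.7593 · 0.7939 = 0.6028 W.
I₃ = I₂ · cos²(80°) = 0.6028 · 0.03015 = 0.01818 W.
I₄ = I₃ · cos²(28°) = 0.01818 · 0.7796 = 0.01417 W.
That is 0.03615% of the incident intensity.

≈ 0.0361%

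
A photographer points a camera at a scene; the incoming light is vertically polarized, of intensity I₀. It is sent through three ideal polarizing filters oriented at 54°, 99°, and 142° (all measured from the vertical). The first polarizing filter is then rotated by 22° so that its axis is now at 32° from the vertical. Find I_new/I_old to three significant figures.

Before rotation:
I₁ = I₀ cos²(54° − 0°) = I₀ cos²(54°) = 0.3455 I₀.
I₂ = I₁ cos²(99° − 54°) = 0.3455 I₀ · cos²(45°) = 0.1727 I₀.
I₃ = I₂ cos²(142° − 99°) = 0.1727 I₀ · cos²(43°) = 0.0924 I₀.
After rotation:
I₁ = I₀ cos²(32° − 0°) = I₀ cos²(32°) = 0.7192 I₀.
I₂ = I₁ cos²(99° − 32°) = 0.7192 I₀ · cos²(67°) = 0.1098 I₀.
I₃ = I₂ cos²(142° − 99°) = 0.1098 I₀ · cos²(43°) = 0.05873 I₀.
Ratio = 0.05873 / 0.0924 = 0.6356.

I_new/I_old ≈ 0.636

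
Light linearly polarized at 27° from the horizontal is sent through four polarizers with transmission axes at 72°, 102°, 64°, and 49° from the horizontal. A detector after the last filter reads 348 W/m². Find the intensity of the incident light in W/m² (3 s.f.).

I₁ = I₀ cos²(72° − 27°) = I₀ cos²(45°) = 0.5 I₀.
I₂ = I₁ cos²(102° − 72°) = 0.5 I₀ · cos²(30°) = 0.375 I₀.
I₃ = I₂ cos²(64° − 102°) = 0.375 I₀ · cos²(38°) = 0.2329 I₀.
I₄ = I₃ cos²(49° − 64°) = 0.2329 I₀ · cos²(15°) = 0.2173 I₀.
So 348 W/m² = 0.2173 I₀, giving I₀ = 348/0.2173 = 1602 W/m².

I₀ ≈ 1600 W/m²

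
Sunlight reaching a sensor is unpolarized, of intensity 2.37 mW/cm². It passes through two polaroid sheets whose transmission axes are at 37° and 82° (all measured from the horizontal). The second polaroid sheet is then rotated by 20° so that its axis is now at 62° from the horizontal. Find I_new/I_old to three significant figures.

Before rotation:
Unpolarized light through the first polarizer → I₁ = ½ I₀, now polarized at 37°.
I₂ = I₁ cos²(82° − 37°) = 0.5 I₀ · cos²(45°) = 0.25 I₀.
After rotation:
Unpolarized light through the first polarizer → I₁ = ½ I₀, now polarized at 37°.
I₂ = I₁ cos²(62° − 37°) = 0.5 I₀ · cos²(25°) = 0.4107 I₀.
Ratio = 0.4107 / 0.25 = 1.643.

I_new/I_old ≈ 1.64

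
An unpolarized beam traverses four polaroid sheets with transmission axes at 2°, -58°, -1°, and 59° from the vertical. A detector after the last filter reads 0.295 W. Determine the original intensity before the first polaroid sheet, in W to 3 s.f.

I₀ ≈ 31.8 W

Unpolarized light through the first polarizer → I₁ = ½ I₀, now polarized at 2°.
I₂ = I₁ cos²(-58° − 2°) = 0.5 I₀ · cos²(60°) = 0.125 I₀.
I₃ = I₂ cos²(-1° + 58°) = 0.125 I₀ · cos²(57°) = 0.03708 I₀.
I₄ = I₃ cos²(59° + 1°) = 0.03708 I₀ · cos²(60°) = 0.00927 I₀.
So 0.295 W = 0.00927 I₀, giving I₀ = 0.295/0.00927 = 31.82 W.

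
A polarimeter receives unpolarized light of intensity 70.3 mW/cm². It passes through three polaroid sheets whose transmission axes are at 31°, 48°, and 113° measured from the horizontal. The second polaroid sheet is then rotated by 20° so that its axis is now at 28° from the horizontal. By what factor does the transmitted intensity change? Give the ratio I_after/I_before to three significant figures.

Before rotation:
Unpolarized light through the first polarizer → I₁ = ½ I₀, now polarized at 31°.
I₂ = I₁ cos²(48° − 31°) = 0.5 I₀ · cos²(17°) = 0.4573 I₀.
I₃ = I₂ cos²(113° − 48°) = 0.4573 I₀ · cos²(65°) = 0.08167 I₀.
After rotation:
Unpolarized light through the first polarizer → I₁ = ½ I₀, now polarized at 31°.
I₂ = I₁ cos²(28° − 31°) = 0.5 I₀ · cos²(3°) = 0.4986 I₀.
I₃ = I₂ cos²(113° − 28°) = 0.4986 I₀ · cos²(85°) = 0.003788 I₀.
Ratio = 0.003788 / 0.08167 = 0.04638.

I_new/I_old ≈ 0.0464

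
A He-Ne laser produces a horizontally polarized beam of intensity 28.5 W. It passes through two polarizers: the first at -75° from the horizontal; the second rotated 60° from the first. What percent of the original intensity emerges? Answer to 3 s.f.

I₁ = 28.5 W · cos²(75°) = 1.909 W.
I₂ = I₁ · cos²(60°) = 1.909 · 0.25 = 0.4773 W.
That is 1.675% of the incident intensity.

≈ 1.67%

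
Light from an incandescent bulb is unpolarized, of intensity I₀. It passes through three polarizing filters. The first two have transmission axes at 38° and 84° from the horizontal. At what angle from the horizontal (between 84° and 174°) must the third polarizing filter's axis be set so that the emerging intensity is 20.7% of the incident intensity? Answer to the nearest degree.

θ ≈ 106°

Unpolarized light through the first polarizer → I₁ = ½ I₀, now polarized at 38°.
I₂ = I₁ cos²(84° − 38°) = 0.5 I₀ · cos²(46°) = 0.2413 I₀.
Need I₃/I₀ = 0.207, so cos²(θ − 84°) = 0.207 / 0.2413 = 0.8579.
θ − 84° = arccos(√0.8579) = 22.1°, giving θ ≈ 84 + 22.1 = 106.1°.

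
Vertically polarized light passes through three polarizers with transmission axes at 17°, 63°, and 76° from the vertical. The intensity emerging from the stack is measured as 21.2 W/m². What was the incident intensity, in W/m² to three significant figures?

I₀ ≈ 50.6 W/m²

I₁ = I₀ cos²(17° − 0°) = I₀ cos²(17°) = 0.9145 I₀.
I₂ = I₁ cos²(63° − 17°) = 0.9145 I₀ · cos²(46°) = 0.4413 I₀.
I₃ = I₂ cos²(76° − 63°) = 0.4413 I₀ · cos²(13°) = 0.419 I₀.
So 21.2 W/m² = 0.419 I₀, giving I₀ = 21.2/0.419 = 50.6 W/m².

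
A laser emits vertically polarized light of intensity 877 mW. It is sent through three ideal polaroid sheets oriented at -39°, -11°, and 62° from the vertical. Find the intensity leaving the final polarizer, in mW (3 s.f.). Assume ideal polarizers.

I ≈ 35.3 mW

I₁ = 877 mW · cos²(39°) = 529.7 mW.
I₂ = I₁ · cos²(28°) = 529.7 · 0.7796 = 412.9 mW.
I₃ = I₂ · cos²(73°) = 412.9 · 0.08548 = 35.3 mW.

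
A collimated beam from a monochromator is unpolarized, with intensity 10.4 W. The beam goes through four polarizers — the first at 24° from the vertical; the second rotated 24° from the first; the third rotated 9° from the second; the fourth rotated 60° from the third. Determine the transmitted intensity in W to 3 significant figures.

Unpolarized light through the first polarizer → I₁ = 10.4 W/2 = 5.2 W, polarized at 24°.
I₂ = I₁ · cos²(24°) = 5.2 · 0.8346 = 4.34 W.
I₃ = I₂ · cos²(9°) = 4.34 · 0.9755 = 4.234 W.
I₄ = I₃ · cos²(60°) = 4.234 · 0.25 = 1.058 W.

I ≈ 1.06 W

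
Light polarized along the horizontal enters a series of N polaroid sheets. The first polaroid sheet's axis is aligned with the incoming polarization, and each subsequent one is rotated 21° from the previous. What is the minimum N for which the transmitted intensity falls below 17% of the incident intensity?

First polarizer is aligned with the polarization: full transmission.
Each further stage multiplies by cos²(21°) = 0.8716.
After N polarizers: T = 0.8716^(N−1). Require T < 0.17 ⇒ N−1 > ln(0.17)/ln(0.8716) = 12.89, so N−1 ≥ 13 and N = 14.
Check: N=14 gives T = 0.1675 < 0.17; N=13 gives T = 0.1922.

N = 14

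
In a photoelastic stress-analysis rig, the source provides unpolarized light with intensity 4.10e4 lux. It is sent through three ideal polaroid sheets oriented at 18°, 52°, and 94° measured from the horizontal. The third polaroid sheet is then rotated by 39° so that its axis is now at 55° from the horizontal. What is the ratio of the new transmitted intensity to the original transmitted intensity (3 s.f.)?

Before rotation:
Unpolarized light through the first polarizer → I₁ = ½ I₀, now polarized at 18°.
I₂ = I₁ cos²(52° − 18°) = 0.5 I₀ · cos²(34°) = 0.3437 I₀.
I₃ = I₂ cos²(94° − 52°) = 0.3437 I₀ · cos²(42°) = 0.1898 I₀.
After rotation:
Unpolarized light through the first polarizer → I₁ = ½ I₀, now polarized at 18°.
I₂ = I₁ cos²(52° − 18°) = 0.5 I₀ · cos²(34°) = 0.3437 I₀.
I₃ = I₂ cos²(55° − 52°) = 0.3437 I₀ · cos²(3°) = 0.3427 I₀.
Ratio = 0.3427 / 0.1898 = 1.806.

I_new/I_old ≈ 1.81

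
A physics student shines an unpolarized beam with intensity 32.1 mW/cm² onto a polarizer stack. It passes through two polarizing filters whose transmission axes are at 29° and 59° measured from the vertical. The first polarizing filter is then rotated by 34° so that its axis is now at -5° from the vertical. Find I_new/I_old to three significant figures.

Before rotation:
Unpolarized light through the first polarizer → I₁ = ½ I₀, now polarized at 29°.
I₂ = I₁ cos²(59° − 29°) = 0.5 I₀ · cos²(30°) = 0.375 I₀.
After rotation:
Unpolarized light through the first polarizer → I₁ = ½ I₀, now polarized at -5°.
I₂ = I₁ cos²(59° + 5°) = 0.5 I₀ · cos²(64°) = 0.09608 I₀.
Ratio = 0.09608 / 0.375 = 0.2562.

I_new/I_old ≈ 0.256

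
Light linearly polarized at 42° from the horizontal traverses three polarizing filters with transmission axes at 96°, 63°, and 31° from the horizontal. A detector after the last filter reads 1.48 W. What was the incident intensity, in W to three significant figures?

I₁ = I₀ cos²(96° − 42°) = I₀ cos²(54°) = 0.3455 I₀.
I₂ = I₁ cos²(63° − 96°) = 0.3455 I₀ · cos²(33°) = 0.243 I₀.
I₃ = I₂ cos²(31° − 63°) = 0.243 I₀ · cos²(32°) = 0.1748 I₀.
So 1.48 W = 0.1748 I₀, giving I₀ = 1.48/0.1748 = 8.468 W.

I₀ ≈ 8.47 W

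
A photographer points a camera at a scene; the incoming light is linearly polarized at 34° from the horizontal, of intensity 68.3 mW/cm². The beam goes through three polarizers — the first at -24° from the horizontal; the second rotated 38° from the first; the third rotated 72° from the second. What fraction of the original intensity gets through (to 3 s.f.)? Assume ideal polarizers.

I₁ = 68.3 mW/cm² · cos²(58°) = 19.18 mW/cm².
I₂ = I₁ · cos²(38°) = 19.18 · 0.621 = 11.91 mW/cm².
I₃ = I₂ · cos²(72°) = 11.91 · 0.09549 = 1.137 mW/cm².
Transmitted fraction = 0.01665.

I/I₀ ≈ 0.0167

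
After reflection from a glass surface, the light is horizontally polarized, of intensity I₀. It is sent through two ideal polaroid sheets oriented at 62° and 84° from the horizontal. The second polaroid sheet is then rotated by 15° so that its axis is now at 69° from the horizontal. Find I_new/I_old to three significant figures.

I_new/I_old ≈ 1.15

Before rotation:
By Malus's law, I₁ = I₀ cos²(62° − 0°) = I₀ cos²(62°) = 0.2204 I₀.
I₂ = I₁ cos²(84° − 62°) = 0.2204 I₀ · cos²(22°) = 0.1895 I₀.
After rotation:
I₁ = I₀ cos²(62° − 0°) = I₀ cos²(62°) = 0.2204 I₀.
I₂ = I₁ cos²(69° − 62°) = 0.2204 I₀ · cos²(7°) = 0.2171 I₀.
Ratio = 0.2171 / 0.1895 = 1.146.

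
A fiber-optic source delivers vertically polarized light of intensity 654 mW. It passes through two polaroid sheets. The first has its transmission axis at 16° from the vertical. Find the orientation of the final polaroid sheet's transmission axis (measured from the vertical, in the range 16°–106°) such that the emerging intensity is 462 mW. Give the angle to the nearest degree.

I₁ = I₀ cos²(16° − 0°) = I₀ cos²(16°) = 0.924 I₀.
Target fraction: 462 / 654 mW = 0.7064 of I₀.
Need I₂/I₀ = 0.7064, so cos²(θ − 16°) = 0.7064 / 0.924 = 0.7645.
θ − 16° = arccos(√0.7645) = 29.0°, giving θ ≈ 16 + 29.0 = 45.0°.

θ ≈ 45°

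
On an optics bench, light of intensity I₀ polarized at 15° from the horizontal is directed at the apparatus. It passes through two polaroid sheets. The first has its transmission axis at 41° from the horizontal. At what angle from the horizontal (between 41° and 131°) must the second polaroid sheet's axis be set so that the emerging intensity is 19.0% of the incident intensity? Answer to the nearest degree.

I₁ = I₀ cos²(41° − 15°) = I₀ cos²(26°) = 0.8078 I₀.
Need I₂/I₀ = 0.19, so cos²(θ − 41°) = 0.19 / 0.8078 = 0.2352.
θ − 41° = arccos(√0.2352) = 61.0°, giving θ ≈ 41 + 61.0 = 102.0°.

θ ≈ 102°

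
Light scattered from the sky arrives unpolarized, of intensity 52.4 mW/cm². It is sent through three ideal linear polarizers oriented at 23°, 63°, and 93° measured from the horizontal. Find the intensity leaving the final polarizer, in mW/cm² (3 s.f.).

I ≈ 11.5 mW/cm²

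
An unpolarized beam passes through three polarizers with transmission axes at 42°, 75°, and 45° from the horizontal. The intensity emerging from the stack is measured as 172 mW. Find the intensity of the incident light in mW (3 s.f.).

Unpolarized light through the first polarizer → I₁ = ½ I₀, now polarized at 42°.
I₂ = I₁ cos²(75° − 42°) = 0.5 I₀ · cos²(33°) = 0.3517 I₀.
I₃ = I₂ cos²(45° − 75°) = 0.3517 I₀ · cos²(30°) = 0.2638 I₀.
So 172 mW = 0.2638 I₀, giving I₀ = 172/0.2638 = 652.1 mW.

I₀ ≈ 652 mW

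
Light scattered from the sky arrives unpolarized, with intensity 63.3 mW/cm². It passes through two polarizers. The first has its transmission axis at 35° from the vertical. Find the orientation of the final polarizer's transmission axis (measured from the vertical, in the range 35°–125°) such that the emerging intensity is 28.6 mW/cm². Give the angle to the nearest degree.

θ ≈ 53°

Unpolarized light through the first polarizer → I₁ = ½ I₀, now polarized at 35°.
Target fraction: 28.6 / 63.3 mW/cm² = 0.4518 of I₀.
Need I₂/I₀ = 0.4518, so cos²(θ − 35°) = 0.4518 / 0.5 = 0.9036.
θ − 35° = arccos(√0.9036) = 18.1°, giving θ ≈ 35 + 18.1 = 53.1°.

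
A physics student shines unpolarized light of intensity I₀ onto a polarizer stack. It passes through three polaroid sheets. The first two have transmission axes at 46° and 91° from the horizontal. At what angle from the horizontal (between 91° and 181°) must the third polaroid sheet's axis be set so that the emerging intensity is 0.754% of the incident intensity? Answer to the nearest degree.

Unpolarized light through the first polarizer → I₁ = ½ I₀, now polarized at 46°.
I₂ = I₁ cos²(91° − 46°) = 0.5 I₀ · cos²(45°) = 0.25 I₀.
Need I₃/I₀ = 0.00754, so cos²(θ − 91°) = 0.00754 / 0.25 = 0.03016.
θ − 91° = arccos(√0.03016) = 80.0°, giving θ ≈ 91 + 80.0 = 171.0°.

θ ≈ 171°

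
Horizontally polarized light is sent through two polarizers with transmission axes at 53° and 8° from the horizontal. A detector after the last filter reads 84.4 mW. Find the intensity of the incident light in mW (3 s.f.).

I₀ ≈ 466 mW

I₁ = I₀ cos²(53° − 0°) = I₀ cos²(53°) = 0.3622 I₀.
I₂ = I₁ cos²(8° − 53°) = 0.3622 I₀ · cos²(45°) = 0.1811 I₀.
So 84.4 mW = 0.1811 I₀, giving I₀ = 84.4/0.1811 = 466.1 mW.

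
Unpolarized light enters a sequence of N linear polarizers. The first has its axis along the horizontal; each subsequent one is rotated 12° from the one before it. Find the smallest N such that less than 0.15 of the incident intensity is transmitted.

First polarizer halves the unpolarized light: factor 1/2.
Each further stage multiplies by cos²(12°) = 0.9568.
After N polarizers: T = 0.5·0.9568^(N−1). Require T < 0.15 ⇒ N−1 > ln(0.15/0.5)/ln(0.9568) = 27.25, so N−1 ≥ 28 and N = 29.
Check: N=29 gives T = 0.1451 < 0.15; N=28 gives T = 0.1516.

N = 29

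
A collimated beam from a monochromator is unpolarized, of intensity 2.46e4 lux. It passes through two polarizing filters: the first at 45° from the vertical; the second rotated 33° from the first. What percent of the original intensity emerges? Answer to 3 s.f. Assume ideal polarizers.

Unpolarized light through the first polarizer → I₁ = 2.46e4 lux/2 = 1.23e+04 lux, polarized at 45°.
I₂ = I₁ · cos²(33°) = 1.23e+04 · 0.7034 = 8651 lux.
That is 35.17% of the incident intensity.

≈ 35.2%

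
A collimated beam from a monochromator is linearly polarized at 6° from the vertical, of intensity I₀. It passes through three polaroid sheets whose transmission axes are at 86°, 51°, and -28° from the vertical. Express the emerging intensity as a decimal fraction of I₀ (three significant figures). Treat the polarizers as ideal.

By Malus's law, I₁ = I₀ cos²(86° − 6°) = I₀ cos²(80°) = 0.03015 I₀.
I₂ = I₁ cos²(51° − 86°) = 0.03015 I₀ · cos²(35°) = 0.02023 I₀.
I₃ = I₂ cos²(-28° − 51°) = 0.02023 I₀ · cos²(79°) = 0.0007367 I₀.
Transmitted fraction = 0.0007367.

≈ 0.000737 I₀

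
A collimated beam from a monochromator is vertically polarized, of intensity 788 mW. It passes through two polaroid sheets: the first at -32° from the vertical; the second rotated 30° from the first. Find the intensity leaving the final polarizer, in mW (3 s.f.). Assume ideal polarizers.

I ≈ 425 mW

I₁ = 788 mW · cos²(32°) = 566.7 mW.
I₂ = I₁ · cos²(30°) = 566.7 · 0.75 = 425 mW.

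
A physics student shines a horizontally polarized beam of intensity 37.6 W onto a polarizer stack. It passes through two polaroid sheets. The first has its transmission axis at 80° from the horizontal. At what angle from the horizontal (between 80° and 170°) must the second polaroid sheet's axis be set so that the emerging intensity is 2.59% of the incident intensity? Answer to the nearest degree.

I₁ = I₀ cos²(80° − 0°) = I₀ cos²(80°) = 0.03015 I₀.
Need I₂/I₀ = 0.0259, so cos²(θ − 80°) = 0.0259 / 0.03015 = 0.8589.
θ − 80° = arccos(√0.8589) = 22.1°, giving θ ≈ 80 + 22.1 = 102.1°.

θ ≈ 102°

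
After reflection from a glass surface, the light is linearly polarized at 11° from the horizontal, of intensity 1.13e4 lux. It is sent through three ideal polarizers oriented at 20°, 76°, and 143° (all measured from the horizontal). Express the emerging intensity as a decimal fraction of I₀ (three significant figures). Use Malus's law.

By Malus's law, I₁ = 1.13e4 lux · cos²(9°) = 1.102e+04 lux.
I₂ = I₁ · cos²(56°) = 1.102e+04 · 0.3127 = 3447 lux.
I₃ = I₂ · cos²(67°) = 3447 · 0.1527 = 526.3 lux.
Transmitted fraction = 0.04657.

I/I₀ ≈ 0.0466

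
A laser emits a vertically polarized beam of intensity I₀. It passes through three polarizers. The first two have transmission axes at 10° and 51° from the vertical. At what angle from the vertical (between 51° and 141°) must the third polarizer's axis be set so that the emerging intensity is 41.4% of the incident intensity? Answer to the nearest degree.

θ ≈ 81°

By Malus's law, I₁ = I₀ cos²(10° − 0°) = I₀ cos²(10°) = 0.9698 I₀.
I₂ = I₁ cos²(51° − 10°) = 0.9698 I₀ · cos²(41°) = 0.5524 I₀.
Need I₃/I₀ = 0.414, so cos²(θ − 51°) = 0.414 / 0.5524 = 0.7494.
θ − 51° = arccos(√0.7494) = 30.0°, giving θ ≈ 51 + 30.0 = 81.0°.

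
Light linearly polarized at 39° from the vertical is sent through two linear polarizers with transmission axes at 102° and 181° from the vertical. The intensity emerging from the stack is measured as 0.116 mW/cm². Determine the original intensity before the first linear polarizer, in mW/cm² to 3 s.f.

By Malus's law, I₁ = I₀ cos²(102° − 39°) = I₀ cos²(63°) = 0.2061 I₀.
I₂ = I₁ cos²(181° − 102°) = 0.2061 I₀ · cos²(79°) = 0.007504 I₀.
So 0.116 mW/cm² = 0.007504 I₀, giving I₀ = 0.116/0.007504 = 15.46 mW/cm².

I₀ ≈ 15.5 mW/cm²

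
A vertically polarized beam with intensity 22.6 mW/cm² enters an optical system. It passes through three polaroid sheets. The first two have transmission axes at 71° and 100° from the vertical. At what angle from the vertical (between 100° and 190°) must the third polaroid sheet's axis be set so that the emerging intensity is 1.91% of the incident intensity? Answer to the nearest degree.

By Malus's law, I₁ = I₀ cos²(71° − 0°) = I₀ cos²(71°) = 0.106 I₀.
I₂ = I₁ cos²(100° − 71°) = 0.106 I₀ · cos²(29°) = 0.08108 I₀.
Need I₃/I₀ = 0.0191, so cos²(θ − 100°) = 0.0191 / 0.08108 = 0.2356.
θ − 100° = arccos(√0.2356) = 61.0°, giving θ ≈ 100 + 61.0 = 161.0°.

θ ≈ 161°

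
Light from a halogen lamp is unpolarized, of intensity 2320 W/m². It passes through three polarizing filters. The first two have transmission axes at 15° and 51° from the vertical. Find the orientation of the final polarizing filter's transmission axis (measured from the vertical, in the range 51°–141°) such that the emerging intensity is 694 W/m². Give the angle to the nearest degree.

Unpolarized light through the first polarizer → I₁ = ½ I₀, now polarized at 15°.
I₂ = I₁ cos²(51° − 15°) = 0.5 I₀ · cos²(36°) = 0.3273 I₀.
Target fraction: 694 / 2320 W/m² = 0.2991 of I₀.
Need I₃/I₀ = 0.2991, so cos²(θ − 51°) = 0.2991 / 0.3273 = 0.9141.
θ − 51° = arccos(√0.9141) = 17.0°, giving θ ≈ 51 + 17.0 = 68.0°.

θ ≈ 68°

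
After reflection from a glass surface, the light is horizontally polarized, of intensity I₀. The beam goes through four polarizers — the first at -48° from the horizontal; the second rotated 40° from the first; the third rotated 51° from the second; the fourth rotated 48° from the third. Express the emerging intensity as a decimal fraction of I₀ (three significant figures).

≈ 0.0466 I₀

I₁ = I₀ cos²(-48° − 0°) = I₀ cos²(48°) = 0.4477 I₀.
I₂ = I₁ cos²(40°) = 0.4477 · 0.5868 I₀ = 0.2627 I₀.
I₃ = I₂ cos²(51°) = 0.2627 · 0.396 I₀ = 0.1041 I₀.
I₄ = I₃ cos²(48°) = 0.1041 · 0.4477 I₀ = 0.04659 I₀.
Transmitted fraction = 0.04659.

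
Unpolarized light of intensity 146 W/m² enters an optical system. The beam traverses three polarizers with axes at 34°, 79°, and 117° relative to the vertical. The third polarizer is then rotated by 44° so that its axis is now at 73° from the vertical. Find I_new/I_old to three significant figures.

I_new/I_old ≈ 1.59

Before rotation:
Unpolarized light through the first polarizer → I₁ = ½ I₀, now polarized at 34°.
I₂ = I₁ cos²(79° − 34°) = 0.5 I₀ · cos²(45°) = 0.25 I₀.
I₃ = I₂ cos²(117° − 79°) = 0.25 I₀ · cos²(38°) = 0.1552 I₀.
After rotation:
Unpolarized light through the first polarizer → I₁ = ½ I₀, now polarized at 34°.
I₂ = I₁ cos²(79° − 34°) = 0.5 I₀ · cos²(45°) = 0.25 I₀.
I₃ = I₂ cos²(73° − 79°) = 0.25 I₀ · cos²(6°) = 0.2473 I₀.
Ratio = 0.2473 / 0.1552 = 1.593.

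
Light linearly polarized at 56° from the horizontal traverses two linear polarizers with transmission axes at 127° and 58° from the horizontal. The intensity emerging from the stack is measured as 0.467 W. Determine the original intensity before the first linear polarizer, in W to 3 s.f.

I₀ ≈ 34.3 W

I₁ = I₀ cos²(127° − 56°) = I₀ cos²(71°) = 0.106 I₀.
I₂ = I₁ cos²(58° − 127°) = 0.106 I₀ · cos²(69°) = 0.01361 I₀.
So 0.467 W = 0.01361 I₀, giving I₀ = 0.467/0.01361 = 34.31 W.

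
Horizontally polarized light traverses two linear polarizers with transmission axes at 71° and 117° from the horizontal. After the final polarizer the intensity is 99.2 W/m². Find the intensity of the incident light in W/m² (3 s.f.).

By Malus's law, I₁ = I₀ cos²(71° − 0°) = I₀ cos²(71°) = 0.106 I₀.
I₂ = I₁ cos²(117° − 71°) = 0.106 I₀ · cos²(46°) = 0.05115 I₀.
So 99.2 W/m² = 0.05115 I₀, giving I₀ = 99.2/0.05115 = 1939 W/m².

I₀ ≈ 1940 W/m²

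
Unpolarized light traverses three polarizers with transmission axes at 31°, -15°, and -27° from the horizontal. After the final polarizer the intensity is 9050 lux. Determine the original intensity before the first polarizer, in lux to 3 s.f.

I₀ ≈ 3.92e4 lux

Unpolarized light through the first polarizer → I₁ = ½ I₀, now polarized at 31°.
I₂ = I₁ cos²(-15° − 31°) = 0.5 I₀ · cos²(46°) = 0.2413 I₀.
I₃ = I₂ cos²(-27° + 15°) = 0.2413 I₀ · cos²(12°) = 0.2308 I₀.
So 9050 lux = 0.2308 I₀, giving I₀ = 9050/0.2308 = 3.92e+04 lux.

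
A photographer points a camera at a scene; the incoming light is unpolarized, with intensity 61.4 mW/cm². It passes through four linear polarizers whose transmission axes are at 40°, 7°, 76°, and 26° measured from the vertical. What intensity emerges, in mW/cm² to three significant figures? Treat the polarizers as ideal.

Unpolarized light through the first polarizer → I₁ = 61.4 mW/cm²/2 = 30.7 mW/cm², polarized at 40°.
I₂ = I₁ · cos²(33°) = 30.7 · 0.7034 = 21.59 mW/cm².
I₃ = I₂ · cos²(69°) = 21.59 · 0.1284 = 2.773 mW/cm².
I₄ = I₃ · cos²(50°) = 2.773 · 0.4132 = 1.146 mW/cm².

I ≈ 1.15 mW/cm²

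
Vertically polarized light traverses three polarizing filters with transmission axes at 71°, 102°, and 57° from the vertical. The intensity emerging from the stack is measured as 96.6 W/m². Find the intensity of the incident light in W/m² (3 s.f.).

I₁ = I₀ cos²(71° − 0°) = I₀ cos²(71°) = 0.106 I₀.
I₂ = I₁ cos²(102° − 71°) = 0.106 I₀ · cos²(31°) = 0.07788 I₀.
I₃ = I₂ cos²(57° − 102°) = 0.07788 I₀ · cos²(45°) = 0.03894 I₀.
So 96.6 W/m² = 0.03894 I₀, giving I₀ = 96.6/0.03894 = 2481 W/m².

I₀ ≈ 2480 W/m²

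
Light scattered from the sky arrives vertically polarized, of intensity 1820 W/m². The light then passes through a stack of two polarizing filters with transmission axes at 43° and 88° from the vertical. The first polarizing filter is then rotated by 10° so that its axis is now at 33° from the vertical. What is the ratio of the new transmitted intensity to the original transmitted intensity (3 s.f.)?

I_new/I_old ≈ 0.865

Before rotation:
I₁ = I₀ cos²(43° − 0°) = I₀ cos²(43°) = 0.5349 I₀.
I₂ = I₁ cos²(88° − 43°) = 0.5349 I₀ · cos²(45°) = 0.2674 I₀.
After rotation:
I₁ = I₀ cos²(33° − 0°) = I₀ cos²(33°) = 0.7034 I₀.
I₂ = I₁ cos²(88° − 33°) = 0.7034 I₀ · cos²(55°) = 0.2314 I₀.
Ratio = 0.2314 / 0.2674 = 0.8652.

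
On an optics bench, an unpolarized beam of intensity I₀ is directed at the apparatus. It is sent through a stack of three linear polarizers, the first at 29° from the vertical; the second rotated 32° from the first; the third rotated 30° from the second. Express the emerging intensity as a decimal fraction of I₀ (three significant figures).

≈ 0.270 I₀

Unpolarized light through the first polarizer → I₁ = ½ I₀, now polarized at 29°.
I₂ = I₁ cos²(32°) = 0.5 · 0.7192 I₀ = 0.3596 I₀.
I₃ = I₂ cos²(30°) = 0.3596 · 0.75 I₀ = 0.2697 I₀.
Transmitted fraction = 0.2697.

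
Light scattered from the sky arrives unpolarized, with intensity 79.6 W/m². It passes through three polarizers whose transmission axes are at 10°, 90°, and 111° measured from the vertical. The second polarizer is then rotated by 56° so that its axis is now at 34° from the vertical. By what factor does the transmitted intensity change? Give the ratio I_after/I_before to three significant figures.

Before rotation:
Unpolarized light through the first polarizer → I₁ = ½ I₀, now polarized at 10°.
I₂ = I₁ cos²(90° − 10°) = 0.5 I₀ · cos²(80°) = 0.01508 I₀.
I₃ = I₂ cos²(111° − 90°) = 0.01508 I₀ · cos²(21°) = 0.01314 I₀.
After rotation:
Unpolarized light through the first polarizer → I₁ = ½ I₀, now polarized at 10°.
I₂ = I₁ cos²(34° − 10°) = 0.5 I₀ · cos²(24°) = 0.4173 I₀.
I₃ = I₂ cos²(111° − 34°) = 0.4173 I₀ · cos²(77°) = 0.02112 I₀.
Ratio = 0.02112 / 0.01314 = 1.607.

I_new/I_old ≈ 1.61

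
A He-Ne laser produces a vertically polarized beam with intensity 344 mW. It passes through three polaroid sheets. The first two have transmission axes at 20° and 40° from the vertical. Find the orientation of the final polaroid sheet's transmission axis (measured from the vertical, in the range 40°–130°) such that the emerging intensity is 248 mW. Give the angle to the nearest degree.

θ ≈ 56°

I₁ = I₀ cos²(20° − 0°) = I₀ cos²(20°) = 0.883 I₀.
I₂ = I₁ cos²(40° − 20°) = 0.883 I₀ · cos²(20°) = 0.7797 I₀.
Target fraction: 248 / 344 mW = 0.7209 of I₀.
Need I₃/I₀ = 0.7209, so cos²(θ − 40°) = 0.7209 / 0.7797 = 0.9246.
θ − 40° = arccos(√0.9246) = 15.9°, giving θ ≈ 40 + 15.9 = 55.9°.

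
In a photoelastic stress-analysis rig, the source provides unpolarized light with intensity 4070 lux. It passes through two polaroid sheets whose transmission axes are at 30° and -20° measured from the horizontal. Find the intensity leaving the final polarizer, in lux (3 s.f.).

I ≈ 841 lux

Unpolarized light through the first polarizer → I₁ = 4070 lux/2 = 2035 lux, polarized at 30°.
I₂ = I₁ · cos²(50°) = 2035 · 0.4132 = 840.8 lux.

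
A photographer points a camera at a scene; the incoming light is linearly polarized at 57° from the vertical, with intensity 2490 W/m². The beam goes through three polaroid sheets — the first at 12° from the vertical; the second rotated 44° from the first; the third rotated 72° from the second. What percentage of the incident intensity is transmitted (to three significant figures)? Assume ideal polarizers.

≈ 2.47%

I₁ = 2490 W/m² · cos²(45°) = 1245 W/m².
I₂ = I₁ · cos²(44°) = 1245 · 0.5174 = 644.2 W/m².
I₃ = I₂ · cos²(72°) = 644.2 · 0.09549 = 61.52 W/m².
That is 2.471% of the incident intensity.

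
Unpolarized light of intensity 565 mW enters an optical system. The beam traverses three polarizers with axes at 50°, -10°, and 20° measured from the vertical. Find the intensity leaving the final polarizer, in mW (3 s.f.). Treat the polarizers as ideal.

I ≈ 53.0 mW

Unpolarized light through the first polarizer → I₁ = 565 mW/2 = 282.5 mW, polarized at 50°.
I₂ = I₁ · cos²(60°) = 282.5 · 0.25 = 70.63 mW.
I₃ = I₂ · cos²(30°) = 70.63 · 0.75 = 52.97 mW.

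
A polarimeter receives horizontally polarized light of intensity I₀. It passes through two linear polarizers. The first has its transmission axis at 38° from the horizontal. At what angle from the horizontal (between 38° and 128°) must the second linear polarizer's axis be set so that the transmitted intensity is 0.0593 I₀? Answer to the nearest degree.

By Malus's law, I₁ = I₀ cos²(38° − 0°) = I₀ cos²(38°) = 0.621 I₀.
Need I₂/I₀ = 0.0593, so cos²(θ − 38°) = 0.0593 / 0.621 = 0.0955.
θ − 38° = arccos(√0.0955) = 72.0°, giving θ ≈ 38 + 72.0 = 110.0°.

θ ≈ 110°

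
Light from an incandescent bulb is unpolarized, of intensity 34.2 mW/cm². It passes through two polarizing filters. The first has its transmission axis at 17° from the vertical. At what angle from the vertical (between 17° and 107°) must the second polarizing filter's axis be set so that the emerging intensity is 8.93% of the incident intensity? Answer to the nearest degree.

Unpolarized light through the first polarizer → I₁ = ½ I₀, now polarized at 17°.
Need I₂/I₀ = 0.0893, so cos²(θ − 17°) = 0.0893 / 0.5 = 0.1786.
θ − 17° = arccos(√0.1786) = 65.0°, giving θ ≈ 17 + 65.0 = 82.0°.

θ ≈ 82°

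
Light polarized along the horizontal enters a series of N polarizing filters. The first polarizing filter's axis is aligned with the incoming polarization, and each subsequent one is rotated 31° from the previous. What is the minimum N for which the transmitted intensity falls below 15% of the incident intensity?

First polarizer is aligned with the polarization: full transmission.
Each further stage multiplies by cos²(31°) = 0.7347.
After N polarizers: T = 0.7347^(N−1). Require T < 0.15 ⇒ N−1 > ln(0.15)/ln(0.7347) = 6.15, so N−1 ≥ 7 and N = 8.
Check: N=8 gives T = 0.1156 < 0.15; N=7 gives T = 0.1573.

N = 8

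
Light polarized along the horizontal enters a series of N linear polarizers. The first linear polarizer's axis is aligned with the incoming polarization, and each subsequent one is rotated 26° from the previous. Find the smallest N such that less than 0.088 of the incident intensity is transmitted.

N = 13

First polarizer is aligned with the polarization: full transmission.
Each further stage multiplies by cos²(26°) = 0.8078.
After N polarizers: T = 0.8078^(N−1). Require T < 0.088 ⇒ N−1 > ln(0.088)/ln(0.8078) = 11.39, so N−1 ≥ 12 and N = 13.
Check: N=13 gives T = 0.07724 < 0.088; N=12 gives T = 0.09561.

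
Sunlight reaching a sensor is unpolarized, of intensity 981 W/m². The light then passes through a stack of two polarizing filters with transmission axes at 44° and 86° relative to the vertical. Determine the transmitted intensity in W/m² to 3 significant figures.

Unpolarized light through the first polarizer → I₁ = 981 W/m²/2 = 490.5 W/m², polarized at 44°.
I₂ = I₁ · cos²(42°) = 490.5 · 0.5523 = 270.9 W/m².

I ≈ 271 W/m²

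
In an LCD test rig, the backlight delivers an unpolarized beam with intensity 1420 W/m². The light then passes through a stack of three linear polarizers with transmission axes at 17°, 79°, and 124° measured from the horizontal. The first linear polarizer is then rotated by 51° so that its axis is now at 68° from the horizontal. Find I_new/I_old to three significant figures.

Before rotation:
Unpolarized light through the first polarizer → I₁ = ½ I₀, now polarized at 17°.
I₂ = I₁ cos²(79° − 17°) = 0.5 I₀ · cos²(62°) = 0.1102 I₀.
I₃ = I₂ cos²(124° − 79°) = 0.1102 I₀ · cos²(45°) = 0.0551 I₀.
After rotation:
Unpolarized light through the first polarizer → I₁ = ½ I₀, now polarized at 68°.
I₂ = I₁ cos²(79° − 68°) = 0.5 I₀ · cos²(11°) = 0.4818 I₀.
I₃ = I₂ cos²(124° − 79°) = 0.4818 I₀ · cos²(45°) = 0.2409 I₀.
Ratio = 0.2409 / 0.0551 = 4.372.

I_new/I_old ≈ 4.37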